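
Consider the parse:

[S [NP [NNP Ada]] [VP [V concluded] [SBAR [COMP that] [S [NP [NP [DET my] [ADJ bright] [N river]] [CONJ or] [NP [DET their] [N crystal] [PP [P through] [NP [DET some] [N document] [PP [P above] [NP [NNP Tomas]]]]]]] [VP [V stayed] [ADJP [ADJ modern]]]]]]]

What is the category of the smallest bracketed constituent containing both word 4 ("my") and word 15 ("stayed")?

Word 4 lies under S → VP → SBAR → S → NP → NP → DET; word 15 lies under S → VP → SBAR → S → VP → V. The lowest shared node is the S.

S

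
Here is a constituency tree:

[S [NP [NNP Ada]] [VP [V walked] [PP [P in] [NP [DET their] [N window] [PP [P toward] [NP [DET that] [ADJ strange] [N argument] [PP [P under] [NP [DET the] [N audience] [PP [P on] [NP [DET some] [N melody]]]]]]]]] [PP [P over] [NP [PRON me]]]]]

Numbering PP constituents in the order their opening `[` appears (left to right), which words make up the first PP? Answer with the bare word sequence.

in their window toward that strange argument under the audience on some melody

The PP opening brackets appear, in order, over: "in their window toward that strange argument under the audience on some melody"; "toward that strange argument under the audience on some melody"; "under the audience on some melody"; "on some melody"; "over me". The first one spans "in their window toward that strange argument under the audience on some melody".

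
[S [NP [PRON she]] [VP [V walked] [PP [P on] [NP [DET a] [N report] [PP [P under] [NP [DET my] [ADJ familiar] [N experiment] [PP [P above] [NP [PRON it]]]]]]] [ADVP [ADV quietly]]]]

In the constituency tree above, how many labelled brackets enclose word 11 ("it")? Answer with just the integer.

9

The word sits inside PRON, which is inside NP, inside PP, inside NP, inside PP, inside NP, inside PP, inside VP, inside S — 9 brackets in all.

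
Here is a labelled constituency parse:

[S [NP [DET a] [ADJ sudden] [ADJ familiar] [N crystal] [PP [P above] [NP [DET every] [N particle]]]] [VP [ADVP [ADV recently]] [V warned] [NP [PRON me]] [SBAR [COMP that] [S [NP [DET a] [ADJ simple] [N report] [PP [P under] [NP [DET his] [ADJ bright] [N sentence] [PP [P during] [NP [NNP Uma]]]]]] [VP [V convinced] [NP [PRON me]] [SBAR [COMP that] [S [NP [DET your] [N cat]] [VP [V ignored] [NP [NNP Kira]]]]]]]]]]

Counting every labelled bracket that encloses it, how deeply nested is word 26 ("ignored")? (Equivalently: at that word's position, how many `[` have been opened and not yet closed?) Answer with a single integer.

9

Path from the root down to the word: S → VP → SBAR → S → VP → SBAR → S → VP → V. That is 9 enclosing brackets.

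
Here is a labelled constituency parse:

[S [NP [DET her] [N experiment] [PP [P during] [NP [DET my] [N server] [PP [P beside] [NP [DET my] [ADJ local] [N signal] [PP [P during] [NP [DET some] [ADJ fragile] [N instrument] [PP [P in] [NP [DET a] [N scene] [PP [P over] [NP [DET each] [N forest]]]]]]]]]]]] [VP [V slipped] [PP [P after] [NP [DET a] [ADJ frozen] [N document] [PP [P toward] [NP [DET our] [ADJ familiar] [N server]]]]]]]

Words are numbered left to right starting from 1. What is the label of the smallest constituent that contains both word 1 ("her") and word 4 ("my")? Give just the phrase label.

The smallest bracket enclosing both words is [NP her experiment during my server beside my local signal during some fragile instrument in a scene over each forest], so the label is NP.

NP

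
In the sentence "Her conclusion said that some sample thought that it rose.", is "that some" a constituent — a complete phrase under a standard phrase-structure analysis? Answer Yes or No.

No

"that" belongs to the complementizer "that" while "some" belongs to the clause "some sample thought that it rose"; a span that runs across that boundary is not a single phrase.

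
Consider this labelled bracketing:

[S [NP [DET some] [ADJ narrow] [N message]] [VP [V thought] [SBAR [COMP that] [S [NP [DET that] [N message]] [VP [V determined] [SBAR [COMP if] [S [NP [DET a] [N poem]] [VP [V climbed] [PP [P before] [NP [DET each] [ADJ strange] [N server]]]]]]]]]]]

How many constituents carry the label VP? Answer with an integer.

3

The VP constituents are: [VP thought that that message determined if a poem climbed before each strange server]; [VP determined if a poem climbed before each strange server]; [VP climbed before each strange server]. Total: 3.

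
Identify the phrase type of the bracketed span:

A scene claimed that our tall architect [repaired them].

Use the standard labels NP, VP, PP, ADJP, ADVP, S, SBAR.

VP

The span is built around the verb "repaired" — a verb phrase (VP).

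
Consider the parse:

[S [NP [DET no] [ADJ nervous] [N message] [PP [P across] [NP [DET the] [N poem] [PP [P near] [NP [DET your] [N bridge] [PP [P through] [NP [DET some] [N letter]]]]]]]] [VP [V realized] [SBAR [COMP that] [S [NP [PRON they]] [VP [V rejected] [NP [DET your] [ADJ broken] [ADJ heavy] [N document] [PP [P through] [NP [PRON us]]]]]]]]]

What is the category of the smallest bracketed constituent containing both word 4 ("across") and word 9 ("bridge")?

PP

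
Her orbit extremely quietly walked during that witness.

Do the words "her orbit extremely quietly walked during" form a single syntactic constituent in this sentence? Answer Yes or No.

No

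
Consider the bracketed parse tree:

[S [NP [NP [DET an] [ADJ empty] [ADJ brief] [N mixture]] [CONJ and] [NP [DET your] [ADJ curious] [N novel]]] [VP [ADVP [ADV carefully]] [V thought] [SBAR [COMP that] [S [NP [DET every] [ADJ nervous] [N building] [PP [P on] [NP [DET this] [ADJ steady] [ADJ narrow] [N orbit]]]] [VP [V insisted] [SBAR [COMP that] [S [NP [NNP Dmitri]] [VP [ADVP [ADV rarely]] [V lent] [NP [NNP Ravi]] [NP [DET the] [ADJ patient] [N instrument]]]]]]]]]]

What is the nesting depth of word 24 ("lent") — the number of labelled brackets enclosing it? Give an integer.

The word sits inside V, which is inside VP, inside S, inside SBAR, inside VP, inside S, inside SBAR, inside VP, inside S — 9 brackets in all.

9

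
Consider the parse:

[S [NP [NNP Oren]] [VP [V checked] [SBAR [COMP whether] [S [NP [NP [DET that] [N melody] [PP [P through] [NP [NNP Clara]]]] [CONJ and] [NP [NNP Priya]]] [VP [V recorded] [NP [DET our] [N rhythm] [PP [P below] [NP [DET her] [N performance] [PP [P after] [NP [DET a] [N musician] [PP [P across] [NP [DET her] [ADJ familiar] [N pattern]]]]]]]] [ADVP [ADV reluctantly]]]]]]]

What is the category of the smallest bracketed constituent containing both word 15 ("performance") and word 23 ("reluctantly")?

VP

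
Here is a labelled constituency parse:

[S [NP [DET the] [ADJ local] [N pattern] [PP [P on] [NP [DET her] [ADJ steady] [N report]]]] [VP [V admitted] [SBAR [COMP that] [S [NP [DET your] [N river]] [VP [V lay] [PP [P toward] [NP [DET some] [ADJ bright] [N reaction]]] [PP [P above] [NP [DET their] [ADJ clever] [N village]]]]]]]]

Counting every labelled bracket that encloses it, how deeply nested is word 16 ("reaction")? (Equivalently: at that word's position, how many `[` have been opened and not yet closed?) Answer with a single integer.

8

The word sits inside N, which is inside NP, inside PP, inside VP, inside S, inside SBAR, inside VP, inside S — 8 brackets in all.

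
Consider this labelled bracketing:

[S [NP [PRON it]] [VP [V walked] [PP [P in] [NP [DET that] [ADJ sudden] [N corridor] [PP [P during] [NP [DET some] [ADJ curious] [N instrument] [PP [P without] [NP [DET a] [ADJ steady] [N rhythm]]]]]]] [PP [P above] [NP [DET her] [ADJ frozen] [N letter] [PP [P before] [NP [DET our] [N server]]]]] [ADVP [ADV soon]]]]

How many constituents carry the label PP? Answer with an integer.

5

Scanning left to right, an opening `[PP` appears at word positions 3, 7, 11, 15, 19 — 5 in total.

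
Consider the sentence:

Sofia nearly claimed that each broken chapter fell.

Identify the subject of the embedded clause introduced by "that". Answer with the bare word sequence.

each broken chapter

In the embedded clause introduced by "that" the verb is "fell"; the NP preceding it, "each broken chapter", is the subject.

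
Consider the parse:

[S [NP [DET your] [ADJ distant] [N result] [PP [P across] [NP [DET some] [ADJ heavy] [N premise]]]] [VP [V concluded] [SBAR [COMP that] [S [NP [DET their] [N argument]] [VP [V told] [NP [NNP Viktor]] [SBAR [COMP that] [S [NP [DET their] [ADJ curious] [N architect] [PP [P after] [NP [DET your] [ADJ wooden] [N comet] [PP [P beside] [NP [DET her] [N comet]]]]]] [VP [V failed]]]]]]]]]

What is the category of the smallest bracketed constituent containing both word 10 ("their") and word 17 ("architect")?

S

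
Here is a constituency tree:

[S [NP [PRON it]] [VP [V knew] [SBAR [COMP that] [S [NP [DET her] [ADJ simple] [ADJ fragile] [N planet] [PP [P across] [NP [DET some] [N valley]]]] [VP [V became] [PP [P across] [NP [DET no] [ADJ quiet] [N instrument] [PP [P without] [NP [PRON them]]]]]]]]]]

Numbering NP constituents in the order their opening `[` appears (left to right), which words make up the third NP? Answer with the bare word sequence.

some valley

Opening `[NP` markers occur at word positions 1, 4, 9, 13, 17; the third of these opens the constituent [NP some valley].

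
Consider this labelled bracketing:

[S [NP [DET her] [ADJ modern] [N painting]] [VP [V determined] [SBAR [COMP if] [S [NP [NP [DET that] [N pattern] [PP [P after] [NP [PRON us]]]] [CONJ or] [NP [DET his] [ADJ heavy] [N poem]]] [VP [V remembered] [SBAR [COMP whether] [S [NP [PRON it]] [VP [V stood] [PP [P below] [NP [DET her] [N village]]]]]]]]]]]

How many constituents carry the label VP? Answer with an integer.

3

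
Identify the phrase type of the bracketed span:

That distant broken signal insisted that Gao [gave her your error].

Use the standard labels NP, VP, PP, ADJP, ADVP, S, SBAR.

VP

"gave" is the head of the bracketed span, so the span is a verb phrase: VP.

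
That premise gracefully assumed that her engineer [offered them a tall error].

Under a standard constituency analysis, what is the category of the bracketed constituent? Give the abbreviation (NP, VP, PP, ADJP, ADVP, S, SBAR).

VP

"offered" is the head of the bracketed span, so the span is a verb phrase: VP.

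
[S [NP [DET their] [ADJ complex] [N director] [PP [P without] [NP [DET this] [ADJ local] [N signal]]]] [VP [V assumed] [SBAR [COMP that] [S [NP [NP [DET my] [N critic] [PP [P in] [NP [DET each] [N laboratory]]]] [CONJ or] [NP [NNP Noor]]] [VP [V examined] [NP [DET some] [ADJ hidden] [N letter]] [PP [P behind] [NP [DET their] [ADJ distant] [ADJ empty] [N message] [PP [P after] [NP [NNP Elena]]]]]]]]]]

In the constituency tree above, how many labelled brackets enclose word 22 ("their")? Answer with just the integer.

Counting open brackets not yet closed at "their": [S [VP [SBAR [S [VP [PP [NP [DET = 8.

8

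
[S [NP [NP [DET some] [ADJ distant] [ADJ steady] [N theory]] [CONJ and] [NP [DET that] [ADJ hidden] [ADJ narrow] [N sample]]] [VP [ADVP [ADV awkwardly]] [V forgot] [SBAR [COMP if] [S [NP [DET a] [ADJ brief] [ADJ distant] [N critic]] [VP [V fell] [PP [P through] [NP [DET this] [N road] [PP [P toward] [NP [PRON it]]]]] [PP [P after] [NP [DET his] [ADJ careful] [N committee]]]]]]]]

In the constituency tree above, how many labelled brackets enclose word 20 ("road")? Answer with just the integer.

8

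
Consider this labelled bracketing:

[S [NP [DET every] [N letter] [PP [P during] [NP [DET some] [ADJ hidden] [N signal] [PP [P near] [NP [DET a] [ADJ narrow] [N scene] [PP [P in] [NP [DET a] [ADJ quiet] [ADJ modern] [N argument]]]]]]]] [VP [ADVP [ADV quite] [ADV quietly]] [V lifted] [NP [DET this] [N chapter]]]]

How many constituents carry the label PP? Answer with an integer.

3

The PP constituents are: [PP during some hidden signal near a narrow scene in a quiet modern argument]; [PP near a narrow scene in a quiet modern argument]; [PP in a quiet modern argument]. Total: 3.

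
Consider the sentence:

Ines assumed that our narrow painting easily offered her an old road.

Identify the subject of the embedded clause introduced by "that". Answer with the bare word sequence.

our narrow painting

The subject of the embedded clause introduced by "that" is the NP immediately before the verb "offered": "our narrow painting".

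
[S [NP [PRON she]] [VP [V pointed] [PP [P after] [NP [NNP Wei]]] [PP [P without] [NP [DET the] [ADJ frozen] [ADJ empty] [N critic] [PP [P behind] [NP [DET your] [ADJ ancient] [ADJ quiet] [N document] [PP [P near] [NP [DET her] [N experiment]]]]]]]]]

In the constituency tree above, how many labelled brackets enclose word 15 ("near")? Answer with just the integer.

8

The word sits inside P, which is inside PP, inside NP, inside PP, inside NP, inside PP, inside VP, inside S — 8 brackets in all.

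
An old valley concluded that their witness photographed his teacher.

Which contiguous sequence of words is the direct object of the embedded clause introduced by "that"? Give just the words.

Within the embedded clause introduced by "that", the direct object of "photographed" is "his teacher".

his teacher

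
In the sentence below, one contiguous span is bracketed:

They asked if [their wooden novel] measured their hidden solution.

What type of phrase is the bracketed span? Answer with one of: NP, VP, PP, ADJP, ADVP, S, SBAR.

NP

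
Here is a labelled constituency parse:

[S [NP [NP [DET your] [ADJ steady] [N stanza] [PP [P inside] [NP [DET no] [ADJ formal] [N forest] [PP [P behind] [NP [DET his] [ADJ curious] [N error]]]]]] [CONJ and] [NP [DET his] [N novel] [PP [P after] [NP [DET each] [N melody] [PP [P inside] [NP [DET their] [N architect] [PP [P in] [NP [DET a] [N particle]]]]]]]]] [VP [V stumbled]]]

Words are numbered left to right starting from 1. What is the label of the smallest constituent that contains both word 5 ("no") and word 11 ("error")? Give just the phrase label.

NP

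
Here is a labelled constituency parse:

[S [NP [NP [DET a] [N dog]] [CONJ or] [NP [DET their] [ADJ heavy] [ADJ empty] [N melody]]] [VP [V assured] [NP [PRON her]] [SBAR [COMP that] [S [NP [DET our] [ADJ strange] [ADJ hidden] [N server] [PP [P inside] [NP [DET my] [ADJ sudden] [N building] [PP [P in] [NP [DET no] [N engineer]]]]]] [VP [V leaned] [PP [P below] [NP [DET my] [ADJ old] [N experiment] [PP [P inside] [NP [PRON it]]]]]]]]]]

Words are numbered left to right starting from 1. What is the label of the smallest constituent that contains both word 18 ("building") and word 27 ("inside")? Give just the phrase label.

S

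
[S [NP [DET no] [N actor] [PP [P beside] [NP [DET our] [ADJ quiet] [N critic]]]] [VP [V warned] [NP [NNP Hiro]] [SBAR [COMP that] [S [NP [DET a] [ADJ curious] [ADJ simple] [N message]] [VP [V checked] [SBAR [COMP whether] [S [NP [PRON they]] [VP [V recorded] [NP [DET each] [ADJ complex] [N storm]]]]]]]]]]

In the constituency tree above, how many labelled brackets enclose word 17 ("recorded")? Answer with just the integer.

9

The word sits inside V, which is inside VP, inside S, inside SBAR, inside VP, inside S, inside SBAR, inside VP, inside S — 9 brackets in all.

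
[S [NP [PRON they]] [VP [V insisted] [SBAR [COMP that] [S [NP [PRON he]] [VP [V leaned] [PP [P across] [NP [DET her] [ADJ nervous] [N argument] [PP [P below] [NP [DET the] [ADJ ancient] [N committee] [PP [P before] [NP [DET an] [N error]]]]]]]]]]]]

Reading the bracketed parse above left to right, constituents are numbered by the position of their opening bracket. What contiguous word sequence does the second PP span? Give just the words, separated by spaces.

Opening `[PP` markers occur at word positions 6, 10, 14; the second of these opens the constituent [PP below the ancient committee before an error].

below the ancient committee before an error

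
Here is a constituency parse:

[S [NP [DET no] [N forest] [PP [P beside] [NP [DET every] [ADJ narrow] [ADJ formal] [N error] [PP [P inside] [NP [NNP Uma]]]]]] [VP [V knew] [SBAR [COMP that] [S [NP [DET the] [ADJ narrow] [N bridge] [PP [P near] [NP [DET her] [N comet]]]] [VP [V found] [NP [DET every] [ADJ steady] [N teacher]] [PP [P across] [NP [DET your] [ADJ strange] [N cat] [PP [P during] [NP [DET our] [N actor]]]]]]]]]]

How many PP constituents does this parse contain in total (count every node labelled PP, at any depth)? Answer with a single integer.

5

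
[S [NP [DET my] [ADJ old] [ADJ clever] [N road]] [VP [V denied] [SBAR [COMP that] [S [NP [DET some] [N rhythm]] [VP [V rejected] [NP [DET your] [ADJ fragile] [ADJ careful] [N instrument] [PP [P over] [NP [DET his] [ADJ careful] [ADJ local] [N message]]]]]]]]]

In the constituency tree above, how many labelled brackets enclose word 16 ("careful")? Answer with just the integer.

9

Path from the root down to the word: S → VP → SBAR → S → VP → NP → PP → NP → ADJ. That is 9 enclosing brackets.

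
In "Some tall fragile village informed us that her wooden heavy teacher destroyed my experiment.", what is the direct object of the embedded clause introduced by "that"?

my experiment

"destroyed" heads the VP of the embedded clause introduced by "that", and "my experiment" is its direct object.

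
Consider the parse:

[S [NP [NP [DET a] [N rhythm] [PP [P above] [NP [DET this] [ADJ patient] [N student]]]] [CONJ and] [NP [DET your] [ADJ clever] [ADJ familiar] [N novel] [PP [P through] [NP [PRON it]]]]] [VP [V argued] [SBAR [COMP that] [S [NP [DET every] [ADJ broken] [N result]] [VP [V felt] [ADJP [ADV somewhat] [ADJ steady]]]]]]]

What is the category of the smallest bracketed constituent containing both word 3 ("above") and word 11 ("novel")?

The smallest bracket enclosing both words is [NP a rhythm above this patient student and your clever familiar novel through it], so the label is NP.

NP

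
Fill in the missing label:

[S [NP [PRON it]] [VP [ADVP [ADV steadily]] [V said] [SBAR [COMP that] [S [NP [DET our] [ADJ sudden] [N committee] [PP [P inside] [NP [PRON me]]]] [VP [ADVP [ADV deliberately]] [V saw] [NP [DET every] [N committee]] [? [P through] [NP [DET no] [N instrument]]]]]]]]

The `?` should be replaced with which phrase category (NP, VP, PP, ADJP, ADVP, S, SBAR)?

The `?` node immediately contains: P 'through', NP. That is the internal structure of a prepositional phrase, so the label is PP.

PP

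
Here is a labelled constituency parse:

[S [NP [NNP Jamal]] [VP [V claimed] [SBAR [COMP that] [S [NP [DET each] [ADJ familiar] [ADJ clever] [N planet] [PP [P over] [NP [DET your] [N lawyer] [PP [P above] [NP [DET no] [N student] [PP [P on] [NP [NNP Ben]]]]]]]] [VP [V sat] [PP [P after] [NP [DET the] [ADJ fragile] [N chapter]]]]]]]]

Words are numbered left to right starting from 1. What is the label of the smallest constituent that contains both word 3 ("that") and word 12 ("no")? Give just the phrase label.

SBAR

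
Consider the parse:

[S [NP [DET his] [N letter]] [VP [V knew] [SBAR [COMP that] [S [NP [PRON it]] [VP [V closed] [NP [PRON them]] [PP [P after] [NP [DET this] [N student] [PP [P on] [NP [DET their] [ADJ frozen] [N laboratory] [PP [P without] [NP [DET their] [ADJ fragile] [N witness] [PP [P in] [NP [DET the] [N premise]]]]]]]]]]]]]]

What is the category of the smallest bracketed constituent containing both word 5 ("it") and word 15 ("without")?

Both words fall inside [S it closed them after this student on their frozen laboratory without their fragile witness in the premise] (words 5–21), and no smaller constituent contains them both. Label: S.

S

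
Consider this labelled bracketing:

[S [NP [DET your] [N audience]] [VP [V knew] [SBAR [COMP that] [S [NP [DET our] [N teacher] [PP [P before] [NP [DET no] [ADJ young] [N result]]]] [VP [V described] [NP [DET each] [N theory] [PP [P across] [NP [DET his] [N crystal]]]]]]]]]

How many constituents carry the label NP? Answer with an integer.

5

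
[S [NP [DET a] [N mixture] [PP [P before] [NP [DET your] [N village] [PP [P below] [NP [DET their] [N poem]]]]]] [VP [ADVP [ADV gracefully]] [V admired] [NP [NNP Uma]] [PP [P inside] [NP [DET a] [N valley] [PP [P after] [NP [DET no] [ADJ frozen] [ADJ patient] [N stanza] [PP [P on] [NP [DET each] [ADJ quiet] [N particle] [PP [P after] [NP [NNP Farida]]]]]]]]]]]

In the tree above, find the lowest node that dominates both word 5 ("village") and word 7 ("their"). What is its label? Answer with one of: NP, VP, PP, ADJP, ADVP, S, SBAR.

NP

The smallest bracket enclosing both words is [NP your village below their poem], so the label is NP.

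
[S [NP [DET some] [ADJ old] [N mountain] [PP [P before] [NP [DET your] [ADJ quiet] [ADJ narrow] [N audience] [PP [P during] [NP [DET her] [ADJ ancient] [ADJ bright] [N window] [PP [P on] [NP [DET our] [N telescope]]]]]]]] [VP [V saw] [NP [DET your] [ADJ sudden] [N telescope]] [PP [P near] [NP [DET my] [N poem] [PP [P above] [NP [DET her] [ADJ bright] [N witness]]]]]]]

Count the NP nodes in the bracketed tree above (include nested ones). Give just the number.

7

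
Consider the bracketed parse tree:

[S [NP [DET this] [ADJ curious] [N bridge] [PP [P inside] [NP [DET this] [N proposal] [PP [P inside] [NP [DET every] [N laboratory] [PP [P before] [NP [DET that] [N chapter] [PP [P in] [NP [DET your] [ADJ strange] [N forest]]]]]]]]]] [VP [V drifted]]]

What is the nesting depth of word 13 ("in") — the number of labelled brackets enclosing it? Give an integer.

Path from the root down to the word: S → NP → PP → NP → PP → NP → PP → NP → PP → P. That is 10 enclosing brackets.

10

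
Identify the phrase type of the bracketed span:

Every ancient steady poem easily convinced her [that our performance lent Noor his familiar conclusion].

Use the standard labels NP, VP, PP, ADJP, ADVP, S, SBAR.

"that" is the head of the bracketed span, so the span is a subordinate clause: SBAR.

SBAR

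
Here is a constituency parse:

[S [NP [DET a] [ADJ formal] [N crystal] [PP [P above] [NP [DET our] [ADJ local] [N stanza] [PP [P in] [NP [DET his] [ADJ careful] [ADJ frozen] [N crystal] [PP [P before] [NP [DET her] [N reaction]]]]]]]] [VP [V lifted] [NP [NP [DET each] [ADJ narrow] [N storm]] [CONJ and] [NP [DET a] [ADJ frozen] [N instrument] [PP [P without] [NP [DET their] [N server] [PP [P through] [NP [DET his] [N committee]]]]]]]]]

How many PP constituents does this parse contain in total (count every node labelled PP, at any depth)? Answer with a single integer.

5

The PP constituents are: [PP above our local stanza in his careful frozen crystal before her reaction]; [PP in his careful frozen crystal before her reaction]; [PP before her reaction]; [PP without their server through his committee]; [PP through his committee]. Total: 5.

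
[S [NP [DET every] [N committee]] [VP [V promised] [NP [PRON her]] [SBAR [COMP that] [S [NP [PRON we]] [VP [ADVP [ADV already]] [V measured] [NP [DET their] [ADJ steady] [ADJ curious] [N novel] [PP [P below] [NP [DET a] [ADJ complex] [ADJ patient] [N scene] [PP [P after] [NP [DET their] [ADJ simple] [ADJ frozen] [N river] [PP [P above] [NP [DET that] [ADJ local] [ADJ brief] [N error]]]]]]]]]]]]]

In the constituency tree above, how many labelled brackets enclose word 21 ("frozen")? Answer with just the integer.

Counting open brackets not yet closed at "frozen": [S [VP [SBAR [S [VP [NP [PP [NP [PP [NP [ADJ = 11.

11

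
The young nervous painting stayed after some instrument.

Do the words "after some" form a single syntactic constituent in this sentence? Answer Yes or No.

"after" belongs to the preposition "after" while "some" belongs to the noun phrase "some instrument"; a span that runs across that boundary is not a single phrase.

No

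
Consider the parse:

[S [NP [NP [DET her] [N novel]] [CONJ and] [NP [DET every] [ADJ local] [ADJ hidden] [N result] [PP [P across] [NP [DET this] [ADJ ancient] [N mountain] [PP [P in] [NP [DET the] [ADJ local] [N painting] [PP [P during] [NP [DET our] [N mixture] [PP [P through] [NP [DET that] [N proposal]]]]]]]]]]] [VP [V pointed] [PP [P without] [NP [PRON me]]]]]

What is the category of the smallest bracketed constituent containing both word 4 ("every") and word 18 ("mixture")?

Both words fall inside [NP every local hidden result across this ancient mountain in the local painting during our mixture through that proposal] (words 4–21), and no smaller constituent contains them both. Label: NP.

NP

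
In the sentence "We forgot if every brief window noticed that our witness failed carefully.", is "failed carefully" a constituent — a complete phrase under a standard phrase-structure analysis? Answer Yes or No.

Yes

The sequence corresponds to a single VP node — the verb phrase "failed carefully".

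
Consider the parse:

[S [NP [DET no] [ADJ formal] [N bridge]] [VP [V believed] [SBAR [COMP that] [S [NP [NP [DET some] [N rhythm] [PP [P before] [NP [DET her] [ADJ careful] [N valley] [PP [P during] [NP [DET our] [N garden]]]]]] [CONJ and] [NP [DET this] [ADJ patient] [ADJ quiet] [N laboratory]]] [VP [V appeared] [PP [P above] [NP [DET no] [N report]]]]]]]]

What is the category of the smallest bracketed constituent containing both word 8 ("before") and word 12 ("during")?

PP

Both words fall inside [PP before her careful valley during our garden] (words 8–14), and no smaller constituent contains them both. Label: PP.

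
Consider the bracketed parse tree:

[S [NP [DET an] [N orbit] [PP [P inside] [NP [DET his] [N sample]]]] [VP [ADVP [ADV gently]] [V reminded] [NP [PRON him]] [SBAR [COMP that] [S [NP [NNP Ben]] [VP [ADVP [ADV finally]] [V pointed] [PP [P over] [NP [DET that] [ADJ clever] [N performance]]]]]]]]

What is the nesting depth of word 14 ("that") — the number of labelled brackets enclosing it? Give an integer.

8

The word sits inside DET, which is inside NP, inside PP, inside VP, inside S, inside SBAR, inside VP, inside S — 8 brackets in all.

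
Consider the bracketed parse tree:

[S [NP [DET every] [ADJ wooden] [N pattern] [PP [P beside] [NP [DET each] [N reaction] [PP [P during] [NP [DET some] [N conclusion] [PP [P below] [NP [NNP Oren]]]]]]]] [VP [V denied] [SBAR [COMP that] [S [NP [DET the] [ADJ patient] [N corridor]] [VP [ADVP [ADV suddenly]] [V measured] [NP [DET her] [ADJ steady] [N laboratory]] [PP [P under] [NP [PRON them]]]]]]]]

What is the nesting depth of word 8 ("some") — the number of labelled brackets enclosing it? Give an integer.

7

Counting open brackets not yet closed at "some": [S [NP [PP [NP [PP [NP [DET = 7.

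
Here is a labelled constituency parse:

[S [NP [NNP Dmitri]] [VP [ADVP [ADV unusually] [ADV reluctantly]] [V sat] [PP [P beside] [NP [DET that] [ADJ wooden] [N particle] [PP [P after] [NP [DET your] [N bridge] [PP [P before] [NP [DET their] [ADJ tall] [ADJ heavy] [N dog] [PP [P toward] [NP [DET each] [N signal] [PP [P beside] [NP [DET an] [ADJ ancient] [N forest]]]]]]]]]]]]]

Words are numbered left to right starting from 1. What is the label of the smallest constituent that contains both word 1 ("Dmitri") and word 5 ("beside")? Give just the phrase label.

S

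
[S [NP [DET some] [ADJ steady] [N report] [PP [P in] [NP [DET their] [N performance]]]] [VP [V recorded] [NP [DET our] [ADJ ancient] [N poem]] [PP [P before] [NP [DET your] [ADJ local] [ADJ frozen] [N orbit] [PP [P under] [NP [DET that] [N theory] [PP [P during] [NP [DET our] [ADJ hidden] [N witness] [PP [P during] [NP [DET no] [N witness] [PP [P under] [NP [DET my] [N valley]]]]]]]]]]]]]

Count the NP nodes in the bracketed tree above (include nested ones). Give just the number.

The NP constituents are: [NP some steady report in their performance]; [NP their performance]; [NP our ancient poem]; [NP your local frozen orbit under that theory during our hidden witness during no witness under my valley]; [NP that theory during our hidden witness during no witness under my valley]; [NP our hidden witness during no witness under my valley] …. Total: 8.

8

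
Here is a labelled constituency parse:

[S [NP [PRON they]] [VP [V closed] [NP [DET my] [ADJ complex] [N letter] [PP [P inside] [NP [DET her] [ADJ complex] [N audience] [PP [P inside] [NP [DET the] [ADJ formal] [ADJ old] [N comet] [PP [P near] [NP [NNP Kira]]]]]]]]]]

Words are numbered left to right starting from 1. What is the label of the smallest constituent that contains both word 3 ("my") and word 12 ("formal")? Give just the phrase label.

NP

The smallest bracket enclosing both words is [NP my complex letter inside her complex audience inside the formal old comet near Kira], so the label is NP.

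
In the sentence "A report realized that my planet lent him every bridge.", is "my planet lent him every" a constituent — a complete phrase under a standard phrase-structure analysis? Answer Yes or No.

No

The sequence begins inside the noun phrase "my planet" and ends inside the verb phrase "lent him every bridge"; it crosses a phrase boundary, so no single node in the tree spans exactly those words.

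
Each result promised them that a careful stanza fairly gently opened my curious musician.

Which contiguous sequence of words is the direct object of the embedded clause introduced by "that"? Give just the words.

my curious musician

"opened" heads the VP of the embedded clause introduced by "that", and "my curious musician" is its direct object.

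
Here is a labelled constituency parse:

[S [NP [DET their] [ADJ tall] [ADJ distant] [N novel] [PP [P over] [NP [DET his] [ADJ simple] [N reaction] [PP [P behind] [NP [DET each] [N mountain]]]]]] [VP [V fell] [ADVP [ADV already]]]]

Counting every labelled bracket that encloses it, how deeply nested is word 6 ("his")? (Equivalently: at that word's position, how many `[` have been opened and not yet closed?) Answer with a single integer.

5

Counting open brackets not yet closed at "his": [S [NP [PP [NP [DET = 5.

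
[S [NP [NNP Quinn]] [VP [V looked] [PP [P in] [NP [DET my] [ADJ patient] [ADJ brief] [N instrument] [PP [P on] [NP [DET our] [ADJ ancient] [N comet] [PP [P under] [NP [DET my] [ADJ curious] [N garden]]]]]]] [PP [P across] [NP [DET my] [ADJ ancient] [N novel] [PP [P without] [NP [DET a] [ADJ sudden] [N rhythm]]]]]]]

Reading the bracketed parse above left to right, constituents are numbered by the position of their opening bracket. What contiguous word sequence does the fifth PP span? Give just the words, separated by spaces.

without a sudden rhythm

In left-to-right order the PP constituents are "in my patient brief instrument on our ancient comet under my curious garden"; "on our ancient comet under my curious garden"; "under my curious garden"; "across my ancient novel without a sudden rhythm"; "without a sudden rhythm". Number 5 is "without a sudden rhythm".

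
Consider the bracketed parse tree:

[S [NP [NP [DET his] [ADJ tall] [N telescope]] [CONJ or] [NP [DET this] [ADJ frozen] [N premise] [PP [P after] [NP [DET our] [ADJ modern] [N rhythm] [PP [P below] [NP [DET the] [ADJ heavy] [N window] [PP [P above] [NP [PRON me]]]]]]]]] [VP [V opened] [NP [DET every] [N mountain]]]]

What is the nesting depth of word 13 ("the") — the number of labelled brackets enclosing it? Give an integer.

8

Counting open brackets not yet closed at "the": [S [NP [NP [PP [NP [PP [NP [DET = 8.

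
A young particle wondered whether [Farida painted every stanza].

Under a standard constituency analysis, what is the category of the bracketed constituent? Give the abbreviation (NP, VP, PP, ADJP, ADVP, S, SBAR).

S

The span is built around the head "painted" — a clause (S).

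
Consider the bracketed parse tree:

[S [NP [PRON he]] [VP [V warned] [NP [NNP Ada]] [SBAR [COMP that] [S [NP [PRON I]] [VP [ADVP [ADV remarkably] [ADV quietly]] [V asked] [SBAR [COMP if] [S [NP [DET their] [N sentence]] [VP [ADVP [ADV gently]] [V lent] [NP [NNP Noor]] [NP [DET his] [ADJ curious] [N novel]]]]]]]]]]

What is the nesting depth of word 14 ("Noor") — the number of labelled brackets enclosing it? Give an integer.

Path from the root down to the word: S → VP → SBAR → S → VP → SBAR → S → VP → NP → NNP. That is 10 enclosing brackets.

10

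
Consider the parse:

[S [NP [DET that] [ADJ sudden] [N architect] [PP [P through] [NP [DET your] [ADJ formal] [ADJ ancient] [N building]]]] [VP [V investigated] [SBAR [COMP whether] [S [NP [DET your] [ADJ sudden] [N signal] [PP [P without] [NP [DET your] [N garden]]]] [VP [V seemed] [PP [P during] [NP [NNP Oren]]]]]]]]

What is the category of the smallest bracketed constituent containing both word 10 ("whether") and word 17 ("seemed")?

SBAR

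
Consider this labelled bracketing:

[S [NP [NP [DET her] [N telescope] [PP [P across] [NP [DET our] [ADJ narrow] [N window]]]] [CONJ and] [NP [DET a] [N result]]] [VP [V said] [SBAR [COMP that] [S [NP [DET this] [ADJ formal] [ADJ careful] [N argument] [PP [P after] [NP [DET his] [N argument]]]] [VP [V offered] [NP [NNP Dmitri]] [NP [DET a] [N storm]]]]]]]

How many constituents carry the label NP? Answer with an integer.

Listing each NP by its span: [NP her telescope across our narrow window and a result]; [NP her telescope across our narrow window]; [NP our narrow window]; [NP a result]; [NP this formal careful argument after his argument]; [NP his argument] … — that makes 8.

8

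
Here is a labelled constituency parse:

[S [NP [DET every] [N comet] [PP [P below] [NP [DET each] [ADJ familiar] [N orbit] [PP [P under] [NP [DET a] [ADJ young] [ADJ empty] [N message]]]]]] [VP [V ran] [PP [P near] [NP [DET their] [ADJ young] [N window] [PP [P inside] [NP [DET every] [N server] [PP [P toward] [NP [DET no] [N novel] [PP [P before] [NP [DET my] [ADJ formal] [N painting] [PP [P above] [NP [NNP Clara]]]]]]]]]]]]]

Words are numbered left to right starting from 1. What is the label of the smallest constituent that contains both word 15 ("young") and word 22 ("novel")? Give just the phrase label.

NP

Word 15 lies under S → VP → PP → NP → ADJ; word 22 lies under S → VP → PP → NP → PP → NP → PP → NP → N. The lowest shared node is the NP.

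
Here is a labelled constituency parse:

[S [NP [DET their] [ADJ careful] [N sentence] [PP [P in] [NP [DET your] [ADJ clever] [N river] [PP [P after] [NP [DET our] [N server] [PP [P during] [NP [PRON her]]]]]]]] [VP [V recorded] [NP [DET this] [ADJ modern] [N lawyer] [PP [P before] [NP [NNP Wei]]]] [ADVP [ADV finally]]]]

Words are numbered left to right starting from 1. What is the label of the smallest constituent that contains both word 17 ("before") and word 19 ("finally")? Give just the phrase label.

VP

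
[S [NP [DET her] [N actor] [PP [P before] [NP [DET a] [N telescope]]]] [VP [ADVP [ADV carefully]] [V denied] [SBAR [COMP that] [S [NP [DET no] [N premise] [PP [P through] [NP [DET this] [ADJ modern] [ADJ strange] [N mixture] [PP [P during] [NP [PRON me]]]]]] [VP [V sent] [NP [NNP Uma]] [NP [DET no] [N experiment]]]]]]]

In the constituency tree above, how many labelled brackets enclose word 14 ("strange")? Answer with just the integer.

8

The word sits inside ADJ, which is inside NP, inside PP, inside NP, inside S, inside SBAR, inside VP, inside S — 8 brackets in all.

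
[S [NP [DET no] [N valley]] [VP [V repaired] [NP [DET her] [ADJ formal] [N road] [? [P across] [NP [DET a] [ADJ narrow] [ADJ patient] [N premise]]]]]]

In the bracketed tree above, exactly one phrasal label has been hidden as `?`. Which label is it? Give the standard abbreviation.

PP

Looking at what the `?` directly dominates — P 'across', NP — this is a prepositional phrase (PP).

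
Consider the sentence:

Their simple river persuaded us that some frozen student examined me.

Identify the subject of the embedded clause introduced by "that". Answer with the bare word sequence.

some frozen student

"some frozen student" is the NP that combines with the VP headed by "examined" to form the embedded clause introduced by "that" — the subject.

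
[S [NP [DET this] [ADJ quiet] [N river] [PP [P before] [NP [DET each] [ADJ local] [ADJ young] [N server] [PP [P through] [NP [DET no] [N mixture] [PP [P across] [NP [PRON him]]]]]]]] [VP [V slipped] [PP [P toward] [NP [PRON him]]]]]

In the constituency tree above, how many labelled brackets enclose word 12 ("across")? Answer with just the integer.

8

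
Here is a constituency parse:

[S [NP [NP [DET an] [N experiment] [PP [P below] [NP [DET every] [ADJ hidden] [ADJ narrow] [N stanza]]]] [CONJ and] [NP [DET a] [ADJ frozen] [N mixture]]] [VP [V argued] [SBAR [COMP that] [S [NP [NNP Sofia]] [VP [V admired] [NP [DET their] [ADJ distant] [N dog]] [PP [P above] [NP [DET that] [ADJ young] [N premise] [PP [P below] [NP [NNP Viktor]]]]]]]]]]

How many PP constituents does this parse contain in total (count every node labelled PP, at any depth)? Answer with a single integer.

3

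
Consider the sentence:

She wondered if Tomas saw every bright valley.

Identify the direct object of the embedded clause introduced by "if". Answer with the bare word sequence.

Within the embedded clause introduced by "if", the direct object of "saw" is "every bright valley".

every bright valley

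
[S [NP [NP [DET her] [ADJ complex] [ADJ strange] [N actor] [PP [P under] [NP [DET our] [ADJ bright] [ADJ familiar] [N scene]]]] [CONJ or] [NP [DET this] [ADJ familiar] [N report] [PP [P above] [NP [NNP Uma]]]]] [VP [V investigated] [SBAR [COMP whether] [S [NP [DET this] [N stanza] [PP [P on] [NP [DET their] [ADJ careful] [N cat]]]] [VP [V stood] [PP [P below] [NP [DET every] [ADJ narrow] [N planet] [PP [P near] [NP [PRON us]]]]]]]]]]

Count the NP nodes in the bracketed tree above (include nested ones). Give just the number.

9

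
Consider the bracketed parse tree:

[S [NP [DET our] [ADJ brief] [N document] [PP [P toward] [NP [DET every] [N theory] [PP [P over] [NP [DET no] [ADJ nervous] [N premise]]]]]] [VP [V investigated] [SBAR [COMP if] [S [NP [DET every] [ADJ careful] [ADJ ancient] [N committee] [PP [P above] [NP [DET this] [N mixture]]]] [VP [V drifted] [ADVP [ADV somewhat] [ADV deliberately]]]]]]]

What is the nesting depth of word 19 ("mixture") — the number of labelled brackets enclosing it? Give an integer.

8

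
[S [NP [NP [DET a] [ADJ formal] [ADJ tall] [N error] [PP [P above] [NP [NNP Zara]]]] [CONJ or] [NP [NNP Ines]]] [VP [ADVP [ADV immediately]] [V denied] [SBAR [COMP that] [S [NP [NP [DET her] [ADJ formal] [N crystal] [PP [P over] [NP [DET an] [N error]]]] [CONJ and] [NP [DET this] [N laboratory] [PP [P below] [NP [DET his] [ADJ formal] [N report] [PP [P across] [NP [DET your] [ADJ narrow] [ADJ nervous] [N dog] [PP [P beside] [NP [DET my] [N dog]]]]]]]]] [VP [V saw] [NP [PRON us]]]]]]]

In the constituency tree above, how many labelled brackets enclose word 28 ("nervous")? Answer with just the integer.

11

The word sits inside ADJ, which is inside NP, inside PP, inside NP, inside PP, inside NP, inside NP, inside S, inside SBAR, inside VP, inside S — 11 brackets in all.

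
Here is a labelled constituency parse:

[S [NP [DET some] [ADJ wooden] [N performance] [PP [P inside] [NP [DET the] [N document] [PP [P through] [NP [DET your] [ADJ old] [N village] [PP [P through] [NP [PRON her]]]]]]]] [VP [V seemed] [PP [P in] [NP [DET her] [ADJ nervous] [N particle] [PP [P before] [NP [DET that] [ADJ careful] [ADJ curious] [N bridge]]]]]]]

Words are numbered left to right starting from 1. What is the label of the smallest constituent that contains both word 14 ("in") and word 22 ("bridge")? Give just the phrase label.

PP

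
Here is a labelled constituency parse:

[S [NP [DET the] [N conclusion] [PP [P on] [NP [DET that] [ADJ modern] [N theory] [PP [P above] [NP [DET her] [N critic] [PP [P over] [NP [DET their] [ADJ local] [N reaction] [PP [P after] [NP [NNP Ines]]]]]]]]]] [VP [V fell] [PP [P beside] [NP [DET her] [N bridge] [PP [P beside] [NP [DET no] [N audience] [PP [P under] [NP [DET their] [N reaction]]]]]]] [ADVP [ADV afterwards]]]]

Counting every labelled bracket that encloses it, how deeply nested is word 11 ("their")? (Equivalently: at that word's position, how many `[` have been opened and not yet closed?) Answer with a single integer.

Path from the root down to the word: S → NP → PP → NP → PP → NP → PP → NP → DET. That is 9 enclosing brackets.

9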